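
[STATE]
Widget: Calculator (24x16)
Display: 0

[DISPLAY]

                       0
┌───┬───┬───┬───┐       
│ 7 │ 8 │ 9 │ ÷ │       
├───┼───┼───┼───┤       
│ 4 │ 5 │ 6 │ × │       
├───┼───┼───┼───┤       
│ 1 │ 2 │ 3 │ - │       
├───┼───┼───┼───┤       
│ 0 │ . │ = │ + │       
├───┼───┼───┼───┤       
│ C │ MC│ MR│ M+│       
└───┴───┴───┴───┘       
                        
                        
                        
                        


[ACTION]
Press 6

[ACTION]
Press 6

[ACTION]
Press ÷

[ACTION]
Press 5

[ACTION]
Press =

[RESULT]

                    13.2
┌───┬───┬───┬───┐       
│ 7 │ 8 │ 9 │ ÷ │       
├───┼───┼───┼───┤       
│ 4 │ 5 │ 6 │ × │       
├───┼───┼───┼───┤       
│ 1 │ 2 │ 3 │ - │       
├───┼───┼───┼───┤       
│ 0 │ . │ = │ + │       
├───┼───┼───┼───┤       
│ C │ MC│ MR│ M+│       
└───┴───┴───┴───┘       
                        
                        
                        
                        


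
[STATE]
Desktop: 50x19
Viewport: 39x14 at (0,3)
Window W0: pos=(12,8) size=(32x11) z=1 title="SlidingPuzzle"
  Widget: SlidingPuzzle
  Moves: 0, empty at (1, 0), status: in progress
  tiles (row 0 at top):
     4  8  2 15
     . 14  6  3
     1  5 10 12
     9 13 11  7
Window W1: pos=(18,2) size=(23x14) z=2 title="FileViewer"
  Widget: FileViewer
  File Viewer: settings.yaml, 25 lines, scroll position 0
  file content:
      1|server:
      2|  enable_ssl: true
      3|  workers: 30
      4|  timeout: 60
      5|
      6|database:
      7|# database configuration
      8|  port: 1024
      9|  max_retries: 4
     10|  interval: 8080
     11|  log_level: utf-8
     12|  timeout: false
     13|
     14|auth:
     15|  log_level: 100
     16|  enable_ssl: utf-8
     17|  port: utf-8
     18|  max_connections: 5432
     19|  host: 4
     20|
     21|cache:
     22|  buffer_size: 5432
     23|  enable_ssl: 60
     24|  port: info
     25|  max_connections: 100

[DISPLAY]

                  ┃ FileViewer         
                  ┠────────────────────
                  ┃server:             
                  ┃  enable_ssl: true  
                  ┃  workers: 30       
            ┏━━━━━┃  timeout: 60       
            ┃ Slid┃                    
            ┠─────┃database:           
            ┃┌────┃# database configura
            ┃│  4 ┃  port: 1024        
            ┃├────┃  max_retries: 4    
            ┃│    ┃  interval: 8080    
            ┃├────┗━━━━━━━━━━━━━━━━━━━━
            ┃│  1 │  5 │ 10 │ 12 │     


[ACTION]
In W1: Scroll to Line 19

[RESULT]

                  ┃ FileViewer         
                  ┠────────────────────
                  ┃  enable_ssl: utf-8 
                  ┃  port: utf-8       
                  ┃  max_connections: 5
            ┏━━━━━┃  host: 4           
            ┃ Slid┃                    
            ┠─────┃cache:              
            ┃┌────┃  buffer_size: 5432 
            ┃│  4 ┃  enable_ssl: 60    
            ┃├────┃  port: info        
            ┃│    ┃  max_connections: 1
            ┃├────┗━━━━━━━━━━━━━━━━━━━━
            ┃│  1 │  5 │ 10 │ 12 │     


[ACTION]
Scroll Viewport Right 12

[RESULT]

       ┃ FileViewer          ┃         
       ┠─────────────────────┨         
       ┃  enable_ssl: utf-8 ▲┃         
       ┃  port: utf-8       ░┃         
       ┃  max_connections: 5░┃         
 ┏━━━━━┃  host: 4           ░┃━━┓      
 ┃ Slid┃                    ░┃  ┃      
 ┠─────┃cache:              ░┃──┨      
 ┃┌────┃  buffer_size: 5432 ░┃  ┃      
 ┃│  4 ┃  enable_ssl: 60    ░┃  ┃      
 ┃├────┃  port: info        █┃  ┃      
 ┃│    ┃  max_connections: 1▼┃  ┃      
 ┃├────┗━━━━━━━━━━━━━━━━━━━━━┛  ┃      
 ┃│  1 │  5 │ 10 │ 12 │         ┃      


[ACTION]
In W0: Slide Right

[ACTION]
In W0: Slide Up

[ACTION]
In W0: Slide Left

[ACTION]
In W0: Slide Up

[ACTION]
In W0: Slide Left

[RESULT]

       ┃ FileViewer          ┃         
       ┠─────────────────────┨         
       ┃  enable_ssl: utf-8 ▲┃         
       ┃  port: utf-8       ░┃         
       ┃  max_connections: 5░┃         
 ┏━━━━━┃  host: 4           ░┃━━┓      
 ┃ Slid┃                    ░┃  ┃      
 ┠─────┃cache:              ░┃──┨      
 ┃┌────┃  buffer_size: 5432 ░┃  ┃      
 ┃│  4 ┃  enable_ssl: 60    ░┃  ┃      
 ┃├────┃  port: info        █┃  ┃      
 ┃│  1 ┃  max_connections: 1▼┃  ┃      
 ┃├────┗━━━━━━━━━━━━━━━━━━━━━┛  ┃      
 ┃│  5 │ 13 │ 10 │ 12 │         ┃      


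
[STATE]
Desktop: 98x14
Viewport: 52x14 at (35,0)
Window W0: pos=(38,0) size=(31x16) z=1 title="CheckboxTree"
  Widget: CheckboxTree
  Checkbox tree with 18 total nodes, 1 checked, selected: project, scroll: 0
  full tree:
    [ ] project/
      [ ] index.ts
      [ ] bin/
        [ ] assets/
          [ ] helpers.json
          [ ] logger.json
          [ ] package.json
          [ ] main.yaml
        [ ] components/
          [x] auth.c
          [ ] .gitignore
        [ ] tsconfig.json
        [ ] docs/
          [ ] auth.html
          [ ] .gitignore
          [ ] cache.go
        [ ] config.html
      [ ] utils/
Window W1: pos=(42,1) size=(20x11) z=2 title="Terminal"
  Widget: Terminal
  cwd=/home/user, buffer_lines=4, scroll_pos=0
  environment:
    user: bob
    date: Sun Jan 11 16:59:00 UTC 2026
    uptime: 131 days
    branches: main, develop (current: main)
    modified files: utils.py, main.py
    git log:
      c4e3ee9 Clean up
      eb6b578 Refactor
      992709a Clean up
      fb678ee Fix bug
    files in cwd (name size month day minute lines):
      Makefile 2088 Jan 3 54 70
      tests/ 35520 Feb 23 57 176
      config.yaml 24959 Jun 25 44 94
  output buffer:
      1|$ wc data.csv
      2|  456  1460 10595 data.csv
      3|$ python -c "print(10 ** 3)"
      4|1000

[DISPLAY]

   ┏━━━━━━━━━━━━━━━━━━━━━━━━━━━━━┓                  
   ┃ Ch┏━━━━━━━━━━━━━━━━━━┓      ┃                  
   ┠───┃ Terminal         ┃──────┨                  
   ┃>[-┠──────────────────┨      ┃                  
   ┃   ┃$ wc data.csv     ┃      ┃                  
   ┃   ┃  456  1460 10595 ┃      ┃                  
   ┃   ┃$ python -c "print┃      ┃                  
   ┃   ┃1000              ┃      ┃                  
   ┃   ┃$ █               ┃      ┃                  
   ┃   ┃                  ┃      ┃                  
   ┃   ┃                  ┃      ┃                  
   ┃   ┗━━━━━━━━━━━━━━━━━━┛      ┃                  
   ┃       [x] auth.c            ┃                  
   ┃       [ ] .gitignore        ┃                  


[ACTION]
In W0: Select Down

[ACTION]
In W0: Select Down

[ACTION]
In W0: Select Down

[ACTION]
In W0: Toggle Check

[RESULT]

   ┏━━━━━━━━━━━━━━━━━━━━━━━━━━━━━┓                  
   ┃ Ch┏━━━━━━━━━━━━━━━━━━┓      ┃                  
   ┠───┃ Terminal         ┃──────┨                  
   ┃ [-┠──────────────────┨      ┃                  
   ┃   ┃$ wc data.csv     ┃      ┃                  
   ┃   ┃  456  1460 10595 ┃      ┃                  
   ┃>  ┃$ python -c "print┃      ┃                  
   ┃   ┃1000              ┃      ┃                  
   ┃   ┃$ █               ┃      ┃                  
   ┃   ┃                  ┃      ┃                  
   ┃   ┃                  ┃      ┃                  
   ┃   ┗━━━━━━━━━━━━━━━━━━┛      ┃                  
   ┃       [x] auth.c            ┃                  
   ┃       [ ] .gitignore        ┃                  


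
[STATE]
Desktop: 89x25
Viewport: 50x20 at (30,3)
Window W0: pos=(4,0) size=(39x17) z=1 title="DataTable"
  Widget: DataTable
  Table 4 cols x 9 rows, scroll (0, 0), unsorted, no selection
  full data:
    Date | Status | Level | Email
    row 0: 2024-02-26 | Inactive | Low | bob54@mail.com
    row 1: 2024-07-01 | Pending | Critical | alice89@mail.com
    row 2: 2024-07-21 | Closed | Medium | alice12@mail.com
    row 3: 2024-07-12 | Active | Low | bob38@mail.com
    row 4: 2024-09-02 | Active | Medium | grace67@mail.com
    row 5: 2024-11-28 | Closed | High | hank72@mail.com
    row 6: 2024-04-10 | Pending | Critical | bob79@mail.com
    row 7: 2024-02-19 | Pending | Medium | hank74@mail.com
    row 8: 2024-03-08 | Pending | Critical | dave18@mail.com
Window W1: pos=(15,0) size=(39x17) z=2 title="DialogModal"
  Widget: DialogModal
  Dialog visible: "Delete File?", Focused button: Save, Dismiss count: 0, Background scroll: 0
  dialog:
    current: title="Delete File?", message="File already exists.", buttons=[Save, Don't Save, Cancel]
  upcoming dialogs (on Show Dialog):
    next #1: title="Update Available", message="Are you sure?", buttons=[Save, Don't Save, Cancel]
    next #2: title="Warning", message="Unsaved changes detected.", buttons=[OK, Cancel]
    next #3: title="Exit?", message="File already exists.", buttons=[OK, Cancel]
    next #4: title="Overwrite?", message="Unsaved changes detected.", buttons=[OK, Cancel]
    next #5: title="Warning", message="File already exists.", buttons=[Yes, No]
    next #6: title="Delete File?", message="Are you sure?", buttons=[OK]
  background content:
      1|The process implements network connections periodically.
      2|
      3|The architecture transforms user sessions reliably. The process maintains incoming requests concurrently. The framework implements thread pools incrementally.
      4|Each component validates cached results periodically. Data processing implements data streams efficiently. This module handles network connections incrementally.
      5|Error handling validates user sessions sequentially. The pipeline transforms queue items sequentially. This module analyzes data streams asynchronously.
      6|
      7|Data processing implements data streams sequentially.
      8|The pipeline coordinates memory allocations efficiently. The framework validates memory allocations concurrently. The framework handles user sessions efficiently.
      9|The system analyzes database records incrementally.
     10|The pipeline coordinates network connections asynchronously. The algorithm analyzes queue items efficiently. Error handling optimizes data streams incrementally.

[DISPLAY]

plements network connec┃                          
                       ┃                          
re transforms user sess┃                          
 validates cached resul┃                          
───────────────────┐ion┃                          
lete File?         │   ┃                          
lready exists.     │rea┃                          
n't Save   Cancel  │loc┃                          
───────────────────┘ds ┃                          
oordinates network conn┃                          
                       ┃                          
                       ┃                          
                       ┃                          
━━━━━━━━━━━━━━━━━━━━━━━┛                          
                                                  
                                                  
                                                  
                                                  
                                                  
                                                  


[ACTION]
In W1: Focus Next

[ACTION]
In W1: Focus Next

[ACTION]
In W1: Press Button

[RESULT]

plements network connec┃                          
                       ┃                          
re transforms user sess┃                          
 validates cached resul┃                          
 validates user session┃                          
                       ┃                          
g implements data strea┃                          
oordinates memory alloc┃                          
lyzes database records ┃                          
oordinates network conn┃                          
                       ┃                          
                       ┃                          
                       ┃                          
━━━━━━━━━━━━━━━━━━━━━━━┛                          
                                                  
                                                  
                                                  
                                                  
                                                  
                                                  


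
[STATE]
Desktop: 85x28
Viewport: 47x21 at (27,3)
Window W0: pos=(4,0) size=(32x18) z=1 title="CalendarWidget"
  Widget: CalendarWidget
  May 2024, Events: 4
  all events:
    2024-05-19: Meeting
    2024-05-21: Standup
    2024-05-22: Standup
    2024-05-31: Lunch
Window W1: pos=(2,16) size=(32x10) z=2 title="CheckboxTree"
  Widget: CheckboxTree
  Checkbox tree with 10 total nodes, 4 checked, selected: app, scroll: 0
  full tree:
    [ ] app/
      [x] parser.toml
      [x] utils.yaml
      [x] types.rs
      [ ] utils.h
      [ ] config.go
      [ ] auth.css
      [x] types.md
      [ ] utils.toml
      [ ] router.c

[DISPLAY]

        ┃                                      
        ┃                                      
        ┃                                      
        ┃                                      
        ┃                                      
        ┃                                      
        ┃                                      
        ┃                                      
        ┃                                      
        ┃                                      
        ┃                                      
        ┃                                      
        ┃                                      
━━━━━━┓ ┃                                      
      ┃━┛                                      
──────┨                                        
      ┃                                        
      ┃                                        
      ┃                                        
      ┃                                        
      ┃                                        


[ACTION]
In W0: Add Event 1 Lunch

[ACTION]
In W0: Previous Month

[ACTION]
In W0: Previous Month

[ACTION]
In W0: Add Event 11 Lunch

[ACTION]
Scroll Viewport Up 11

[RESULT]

━━━━━━━━┓                                      
        ┃                                      
────────┨                                      
        ┃                                      
        ┃                                      
        ┃                                      
        ┃                                      
        ┃                                      
        ┃                                      
        ┃                                      
        ┃                                      
        ┃                                      
        ┃                                      
        ┃                                      
        ┃                                      
        ┃                                      
━━━━━━┓ ┃                                      
      ┃━┛                                      
──────┨                                        
      ┃                                        
      ┃                                        


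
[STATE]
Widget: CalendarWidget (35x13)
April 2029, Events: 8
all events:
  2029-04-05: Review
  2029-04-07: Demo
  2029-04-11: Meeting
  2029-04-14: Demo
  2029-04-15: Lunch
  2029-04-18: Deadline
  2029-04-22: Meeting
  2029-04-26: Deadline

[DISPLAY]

             April 2029            
Mo Tu We Th Fr Sa Su               
                   1               
 2  3  4  5*  6  7*  8             
 9 10 11* 12 13 14* 15*            
16 17 18* 19 20 21 22*             
23 24 25 26* 27 28 29              
30                                 
                                   
                                   
                                   
                                   
                                   


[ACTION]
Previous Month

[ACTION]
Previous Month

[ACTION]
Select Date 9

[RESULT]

           February 2029           
Mo Tu We Th Fr Sa Su               
          1  2  3  4               
 5  6  7  8 [ 9] 10 11             
12 13 14 15 16 17 18               
19 20 21 22 23 24 25               
26 27 28                           
                                   
                                   
                                   
                                   
                                   
                                   


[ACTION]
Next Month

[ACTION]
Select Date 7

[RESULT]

             March 2029            
Mo Tu We Th Fr Sa Su               
          1  2  3  4               
 5  6 [ 7]  8  9 10 11             
12 13 14 15 16 17 18               
19 20 21 22 23 24 25               
26 27 28 29 30 31                  
                                   
                                   
                                   
                                   
                                   
                                   


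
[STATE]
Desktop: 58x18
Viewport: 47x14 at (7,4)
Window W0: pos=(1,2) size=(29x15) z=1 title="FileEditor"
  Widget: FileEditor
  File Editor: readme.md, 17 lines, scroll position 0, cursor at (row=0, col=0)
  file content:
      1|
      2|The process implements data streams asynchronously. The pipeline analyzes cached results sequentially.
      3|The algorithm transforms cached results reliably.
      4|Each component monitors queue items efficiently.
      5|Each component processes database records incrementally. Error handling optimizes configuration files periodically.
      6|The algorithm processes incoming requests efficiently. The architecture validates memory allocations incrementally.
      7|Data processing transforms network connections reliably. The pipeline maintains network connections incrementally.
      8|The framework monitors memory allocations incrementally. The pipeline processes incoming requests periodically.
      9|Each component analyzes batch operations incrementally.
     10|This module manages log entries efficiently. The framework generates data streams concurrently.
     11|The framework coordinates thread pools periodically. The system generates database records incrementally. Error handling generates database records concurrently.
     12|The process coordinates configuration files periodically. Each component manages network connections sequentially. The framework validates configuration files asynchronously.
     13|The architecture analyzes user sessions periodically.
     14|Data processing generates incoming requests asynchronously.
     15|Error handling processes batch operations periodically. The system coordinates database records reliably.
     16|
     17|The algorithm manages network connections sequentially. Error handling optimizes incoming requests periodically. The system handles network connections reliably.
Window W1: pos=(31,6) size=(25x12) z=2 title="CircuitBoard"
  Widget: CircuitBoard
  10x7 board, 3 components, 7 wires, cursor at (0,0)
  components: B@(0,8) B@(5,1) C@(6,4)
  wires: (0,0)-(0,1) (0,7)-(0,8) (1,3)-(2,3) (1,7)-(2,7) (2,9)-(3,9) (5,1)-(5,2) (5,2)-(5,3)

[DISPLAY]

──────────────────────┨                        
                     ▲┃                        
rocess implements dat█┃ ┏━━━━━━━━━━━━━━━━━━━━━━
lgorithm transforms c░┃ ┃ CircuitBoard         
component monitors qu░┃ ┠──────────────────────
component processes d░┃ ┃   0 1 2 3 4 5 6 7 8 9
lgorithm processes in░┃ ┃0  [.]─ ·             
processing transforms░┃ ┃                      
ramework monitors mem░┃ ┃1               ·     
component analyzes ba░┃ ┃                │     
module manages log en░┃ ┃2               ·     
ramework coordinates ▼┃ ┃                      
━━━━━━━━━━━━━━━━━━━━━━┛ ┃3                     
                        ┗━━━━━━━━━━━━━━━━━━━━━━


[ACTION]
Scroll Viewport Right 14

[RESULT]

──────────────────┨                            
                 ▲┃                            
ss implements dat█┃ ┏━━━━━━━━━━━━━━━━━━━━━━━┓  
ithm transforms c░┃ ┃ CircuitBoard          ┃  
onent monitors qu░┃ ┠───────────────────────┨  
onent processes d░┃ ┃   0 1 2 3 4 5 6 7 8 9 ┃  
ithm processes in░┃ ┃0  [.]─ ·              ┃  
essing transforms░┃ ┃                       ┃  
work monitors mem░┃ ┃1               ·      ┃  
onent analyzes ba░┃ ┃                │      ┃  
le manages log en░┃ ┃2               ·      ┃  
work coordinates ▼┃ ┃                       ┃  
━━━━━━━━━━━━━━━━━━┛ ┃3                      ┃  
                    ┗━━━━━━━━━━━━━━━━━━━━━━━┛  


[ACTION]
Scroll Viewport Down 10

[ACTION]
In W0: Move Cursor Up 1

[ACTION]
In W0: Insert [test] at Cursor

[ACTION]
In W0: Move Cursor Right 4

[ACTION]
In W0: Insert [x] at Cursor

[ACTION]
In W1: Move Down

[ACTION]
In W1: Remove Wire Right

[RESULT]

──────────────────┨                            
                 ▲┃                            
ss implements dat█┃ ┏━━━━━━━━━━━━━━━━━━━━━━━┓  
ithm transforms c░┃ ┃ CircuitBoard          ┃  
onent monitors qu░┃ ┠───────────────────────┨  
onent processes d░┃ ┃   0 1 2 3 4 5 6 7 8 9 ┃  
ithm processes in░┃ ┃0   · ─ ·              ┃  
essing transforms░┃ ┃                       ┃  
work monitors mem░┃ ┃1  [.]          ·      ┃  
onent analyzes ba░┃ ┃                │      ┃  
le manages log en░┃ ┃2               ·      ┃  
work coordinates ▼┃ ┃                       ┃  
━━━━━━━━━━━━━━━━━━┛ ┃3                      ┃  
                    ┗━━━━━━━━━━━━━━━━━━━━━━━┛  


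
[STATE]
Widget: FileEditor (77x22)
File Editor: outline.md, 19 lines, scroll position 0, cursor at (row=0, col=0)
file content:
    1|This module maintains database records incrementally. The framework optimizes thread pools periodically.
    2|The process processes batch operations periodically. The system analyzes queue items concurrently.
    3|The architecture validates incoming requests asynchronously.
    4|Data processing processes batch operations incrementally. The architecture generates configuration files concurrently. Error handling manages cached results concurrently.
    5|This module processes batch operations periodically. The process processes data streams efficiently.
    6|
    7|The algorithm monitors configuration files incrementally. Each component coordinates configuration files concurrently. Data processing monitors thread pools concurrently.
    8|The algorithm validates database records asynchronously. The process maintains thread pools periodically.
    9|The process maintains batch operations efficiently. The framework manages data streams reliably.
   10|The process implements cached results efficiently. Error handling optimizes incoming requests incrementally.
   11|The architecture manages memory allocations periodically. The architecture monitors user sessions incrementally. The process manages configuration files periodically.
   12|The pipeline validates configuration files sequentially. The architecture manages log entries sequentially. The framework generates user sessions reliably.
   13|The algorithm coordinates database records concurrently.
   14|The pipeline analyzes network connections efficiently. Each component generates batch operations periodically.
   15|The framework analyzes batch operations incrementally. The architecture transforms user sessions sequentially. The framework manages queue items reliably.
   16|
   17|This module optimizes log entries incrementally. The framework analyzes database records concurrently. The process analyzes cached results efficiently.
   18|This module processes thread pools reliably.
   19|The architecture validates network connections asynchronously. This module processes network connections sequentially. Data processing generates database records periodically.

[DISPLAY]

█his module maintains database records incrementally. The framework optimize▲
The process processes batch operations periodically. The system analyzes que█
The architecture validates incoming requests asynchronously.                ░
Data processing processes batch operations incrementally. The architecture g░
This module processes batch operations periodically. The process processes d░
                                                                            ░
The algorithm monitors configuration files incrementally. Each component coo░
The algorithm validates database records asynchronously. The process maintai░
The process maintains batch operations efficiently. The framework manages da░
The process implements cached results efficiently. Error handling optimizes ░
The architecture manages memory allocations periodically. The architecture m░
The pipeline validates configuration files sequentially. The architecture ma░
The algorithm coordinates database records concurrently.                    ░
The pipeline analyzes network connections efficiently. Each component genera░
The framework analyzes batch operations incrementally. The architecture tran░
                                                                            ░
This module optimizes log entries incrementally. The framework analyzes data░
This module processes thread pools reliably.                                ░
The architecture validates network connections asynchronously. This module p░
                                                                            ░
                                                                            ░
                                                                            ▼


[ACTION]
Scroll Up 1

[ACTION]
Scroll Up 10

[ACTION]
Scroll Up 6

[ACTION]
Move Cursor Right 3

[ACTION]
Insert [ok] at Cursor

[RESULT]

Thiok█ module maintains database records incrementally. The framework optimi▲
The process processes batch operations periodically. The system analyzes que█
The architecture validates incoming requests asynchronously.                ░
Data processing processes batch operations incrementally. The architecture g░
This module processes batch operations periodically. The process processes d░
                                                                            ░
The algorithm monitors configuration files incrementally. Each component coo░
The algorithm validates database records asynchronously. The process maintai░
The process maintains batch operations efficiently. The framework manages da░
The process implements cached results efficiently. Error handling optimizes ░
The architecture manages memory allocations periodically. The architecture m░
The pipeline validates configuration files sequentially. The architecture ma░
The algorithm coordinates database records concurrently.                    ░
The pipeline analyzes network connections efficiently. Each component genera░
The framework analyzes batch operations incrementally. The architecture tran░
                                                                            ░
This module optimizes log entries incrementally. The framework analyzes data░
This module processes thread pools reliably.                                ░
The architecture validates network connections asynchronously. This module p░
                                                                            ░
                                                                            ░
                                                                            ▼


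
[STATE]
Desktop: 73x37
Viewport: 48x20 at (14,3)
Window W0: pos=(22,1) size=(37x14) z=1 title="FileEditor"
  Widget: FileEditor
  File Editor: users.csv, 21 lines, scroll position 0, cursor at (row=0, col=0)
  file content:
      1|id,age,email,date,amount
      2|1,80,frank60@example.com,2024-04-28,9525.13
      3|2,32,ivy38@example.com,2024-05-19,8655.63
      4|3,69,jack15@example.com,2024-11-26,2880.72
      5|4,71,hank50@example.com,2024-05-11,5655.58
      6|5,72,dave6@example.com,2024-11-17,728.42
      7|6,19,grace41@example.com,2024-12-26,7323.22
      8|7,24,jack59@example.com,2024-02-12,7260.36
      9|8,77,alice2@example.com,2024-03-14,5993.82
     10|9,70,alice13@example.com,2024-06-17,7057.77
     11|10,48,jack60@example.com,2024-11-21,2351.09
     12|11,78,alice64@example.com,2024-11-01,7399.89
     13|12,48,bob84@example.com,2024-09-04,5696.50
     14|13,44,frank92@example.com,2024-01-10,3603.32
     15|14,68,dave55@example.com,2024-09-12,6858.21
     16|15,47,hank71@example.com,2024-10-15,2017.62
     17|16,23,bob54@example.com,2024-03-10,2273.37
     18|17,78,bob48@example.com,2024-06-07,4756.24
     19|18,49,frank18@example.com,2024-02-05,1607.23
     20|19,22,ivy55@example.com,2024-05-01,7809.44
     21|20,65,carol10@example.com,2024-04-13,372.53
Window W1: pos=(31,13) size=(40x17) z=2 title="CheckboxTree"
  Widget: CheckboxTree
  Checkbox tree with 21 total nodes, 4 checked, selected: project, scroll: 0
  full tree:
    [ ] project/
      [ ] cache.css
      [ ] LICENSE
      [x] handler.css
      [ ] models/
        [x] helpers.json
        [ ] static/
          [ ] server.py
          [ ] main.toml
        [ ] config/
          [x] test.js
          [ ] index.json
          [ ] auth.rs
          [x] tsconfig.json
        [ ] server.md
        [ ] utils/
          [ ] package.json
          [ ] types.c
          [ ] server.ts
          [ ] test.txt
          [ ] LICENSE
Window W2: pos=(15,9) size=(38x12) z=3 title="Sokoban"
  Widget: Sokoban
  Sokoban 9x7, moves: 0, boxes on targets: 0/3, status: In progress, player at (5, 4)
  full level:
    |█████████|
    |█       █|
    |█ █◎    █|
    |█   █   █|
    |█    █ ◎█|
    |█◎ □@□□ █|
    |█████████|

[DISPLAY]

        ┠───────────────────────────────────┨   
        ┃█d,age,email,date,amount          ▲┃   
        ┃1,80,frank60@example.com,2024-04-2█┃   
        ┃2,32,ivy38@example.com,2024-05-19,░┃   
        ┃3,69,jack15@example.com,2024-11-26░┃   
        ┃4,71,hank50@example.com,2024-05-11░┃   
 ┏━━━━━━━━━━━━━━━━━━━━━━━━━━━━━━━━━━━━┓-17,░┃   
 ┃ Sokoban                            ┃12-2░┃   
 ┠────────────────────────────────────┨2-12░┃   
 ┃█████████                           ┃3-14░┃   
 ┃█       █                           ┃━━━━━━━━━
 ┃█ █◎    █                           ┃         
 ┃█   █   █                           ┃─────────
 ┃█    █ ◎█                           ┃         
 ┃█◎ □@□□ █                           ┃         
 ┃█████████                           ┃         
 ┃Moves: 0  0/3                       ┃         
 ┗━━━━━━━━━━━━━━━━━━━━━━━━━━━━━━━━━━━━┛         
                 ┃     [x] helpers.json         
                 ┃     [ ] static/              


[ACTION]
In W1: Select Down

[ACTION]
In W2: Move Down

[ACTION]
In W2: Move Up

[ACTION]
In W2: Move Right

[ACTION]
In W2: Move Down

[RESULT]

        ┠───────────────────────────────────┨   
        ┃█d,age,email,date,amount          ▲┃   
        ┃1,80,frank60@example.com,2024-04-2█┃   
        ┃2,32,ivy38@example.com,2024-05-19,░┃   
        ┃3,69,jack15@example.com,2024-11-26░┃   
        ┃4,71,hank50@example.com,2024-05-11░┃   
 ┏━━━━━━━━━━━━━━━━━━━━━━━━━━━━━━━━━━━━┓-17,░┃   
 ┃ Sokoban                            ┃12-2░┃   
 ┠────────────────────────────────────┨2-12░┃   
 ┃█████████                           ┃3-14░┃   
 ┃█       █                           ┃━━━━━━━━━
 ┃█ █◎    █                           ┃         
 ┃█   █   █                           ┃─────────
 ┃█    █ ◎█                           ┃         
 ┃█◎ □@□□ █                           ┃         
 ┃█████████                           ┃         
 ┃Moves: 2  0/3                       ┃         
 ┗━━━━━━━━━━━━━━━━━━━━━━━━━━━━━━━━━━━━┛         
                 ┃     [x] helpers.json         
                 ┃     [ ] static/              


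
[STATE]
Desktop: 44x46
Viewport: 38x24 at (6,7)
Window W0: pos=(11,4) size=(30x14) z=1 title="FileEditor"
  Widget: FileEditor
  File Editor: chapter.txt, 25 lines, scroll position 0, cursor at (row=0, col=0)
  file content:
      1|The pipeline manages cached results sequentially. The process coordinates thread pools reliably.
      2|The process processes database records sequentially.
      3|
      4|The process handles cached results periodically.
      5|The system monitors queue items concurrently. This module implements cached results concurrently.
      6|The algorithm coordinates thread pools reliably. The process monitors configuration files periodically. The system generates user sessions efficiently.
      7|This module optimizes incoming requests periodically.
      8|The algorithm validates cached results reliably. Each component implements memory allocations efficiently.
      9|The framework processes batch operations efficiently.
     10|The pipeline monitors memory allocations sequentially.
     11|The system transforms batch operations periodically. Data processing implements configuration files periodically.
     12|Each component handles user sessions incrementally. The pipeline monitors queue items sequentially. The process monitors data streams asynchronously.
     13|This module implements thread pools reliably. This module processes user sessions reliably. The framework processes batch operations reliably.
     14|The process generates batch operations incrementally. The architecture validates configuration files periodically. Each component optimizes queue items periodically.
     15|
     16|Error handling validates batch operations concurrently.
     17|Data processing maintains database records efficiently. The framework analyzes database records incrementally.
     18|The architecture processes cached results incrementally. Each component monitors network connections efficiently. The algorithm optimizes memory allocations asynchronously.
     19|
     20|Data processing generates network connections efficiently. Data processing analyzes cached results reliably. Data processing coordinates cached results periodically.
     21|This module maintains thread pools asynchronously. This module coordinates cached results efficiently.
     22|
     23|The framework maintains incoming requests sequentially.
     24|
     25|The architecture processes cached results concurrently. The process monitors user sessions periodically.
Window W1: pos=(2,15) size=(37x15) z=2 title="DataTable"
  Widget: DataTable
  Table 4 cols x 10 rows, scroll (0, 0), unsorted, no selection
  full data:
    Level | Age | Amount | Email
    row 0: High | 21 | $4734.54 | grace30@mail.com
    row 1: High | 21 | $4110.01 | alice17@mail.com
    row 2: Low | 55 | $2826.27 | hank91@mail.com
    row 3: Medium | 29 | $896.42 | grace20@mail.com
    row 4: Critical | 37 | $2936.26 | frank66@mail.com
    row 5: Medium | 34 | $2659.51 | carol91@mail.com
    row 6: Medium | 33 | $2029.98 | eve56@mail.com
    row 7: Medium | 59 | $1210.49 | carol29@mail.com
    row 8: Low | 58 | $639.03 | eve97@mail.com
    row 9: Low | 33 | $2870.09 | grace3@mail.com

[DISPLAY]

     ┃█he pipeline manages cached▲┃   
     ┃The process processes datab█┃   
     ┃                           ░┃   
     ┃The process handles cached ░┃   
     ┃The system monitors queue i░┃   
     ┃The algorithm coordinates t░┃   
     ┃This module optimizes incom░┃   
     ┃The algorithm validates cac░┃   
━━━━━━━━━━━━━━━━━━━━━━━━━━━━━━━━┓░┃   
taTable                         ┃▼┃   
────────────────────────────────┨━┛   
el   │Age│Amount  │Email        ┃     
─────┼───┼────────┼─────────────┃     
h    │21 │$4734.54│grace30@mail.┃     
h    │21 │$4110.01│alice17@mail.┃     
     │55 │$2826.27│hank91@mail.c┃     
ium  │29 │$896.42 │grace20@mail.┃     
tical│37 │$2936.26│frank66@mail.┃     
ium  │34 │$2659.51│carol91@mail.┃     
ium  │33 │$2029.98│eve56@mail.co┃     
ium  │59 │$1210.49│carol29@mail.┃     
     │58 │$639.03 │eve97@mail.co┃     
━━━━━━━━━━━━━━━━━━━━━━━━━━━━━━━━┛     
                                      


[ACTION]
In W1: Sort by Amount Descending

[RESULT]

     ┃█he pipeline manages cached▲┃   
     ┃The process processes datab█┃   
     ┃                           ░┃   
     ┃The process handles cached ░┃   
     ┃The system monitors queue i░┃   
     ┃The algorithm coordinates t░┃   
     ┃This module optimizes incom░┃   
     ┃The algorithm validates cac░┃   
━━━━━━━━━━━━━━━━━━━━━━━━━━━━━━━━┓░┃   
taTable                         ┃▼┃   
────────────────────────────────┨━┛   
el   │Age│Amount ▼│Email        ┃     
─────┼───┼────────┼─────────────┃     
h    │21 │$4734.54│grace30@mail.┃     
h    │21 │$4110.01│alice17@mail.┃     
tical│37 │$2936.26│frank66@mail.┃     
     │33 │$2870.09│grace3@mail.c┃     
     │55 │$2826.27│hank91@mail.c┃     
ium  │34 │$2659.51│carol91@mail.┃     
ium  │33 │$2029.98│eve56@mail.co┃     
ium  │59 │$1210.49│carol29@mail.┃     
ium  │29 │$896.42 │grace20@mail.┃     
━━━━━━━━━━━━━━━━━━━━━━━━━━━━━━━━┛     
                                      


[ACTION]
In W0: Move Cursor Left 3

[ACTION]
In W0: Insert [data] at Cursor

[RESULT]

     ┃data█he pipeline manages ca▲┃   
     ┃The process processes datab█┃   
     ┃                           ░┃   
     ┃The process handles cached ░┃   
     ┃The system monitors queue i░┃   
     ┃The algorithm coordinates t░┃   
     ┃This module optimizes incom░┃   
     ┃The algorithm validates cac░┃   
━━━━━━━━━━━━━━━━━━━━━━━━━━━━━━━━┓░┃   
taTable                         ┃▼┃   
────────────────────────────────┨━┛   
el   │Age│Amount ▼│Email        ┃     
─────┼───┼────────┼─────────────┃     
h    │21 │$4734.54│grace30@mail.┃     
h    │21 │$4110.01│alice17@mail.┃     
tical│37 │$2936.26│frank66@mail.┃     
     │33 │$2870.09│grace3@mail.c┃     
     │55 │$2826.27│hank91@mail.c┃     
ium  │34 │$2659.51│carol91@mail.┃     
ium  │33 │$2029.98│eve56@mail.co┃     
ium  │59 │$1210.49│carol29@mail.┃     
ium  │29 │$896.42 │grace20@mail.┃     
━━━━━━━━━━━━━━━━━━━━━━━━━━━━━━━━┛     
                                      
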